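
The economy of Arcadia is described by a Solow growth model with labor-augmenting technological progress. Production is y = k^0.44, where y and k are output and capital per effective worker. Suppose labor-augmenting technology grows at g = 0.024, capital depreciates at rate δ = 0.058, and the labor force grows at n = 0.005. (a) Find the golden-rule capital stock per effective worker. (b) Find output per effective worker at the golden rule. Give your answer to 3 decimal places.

(a) k_gold ≈ 18.073; (b) y_gold ≈ 3.573

Break-even investment rate: n + g + δ = 0.005 + 0.024 + 0.058 = 0.087.
Maximizing c = f(k) − (n+g+δ)·k gives f'(k) = n+g+δ, i.e. 0.44·k^(0.44−1) = 0.087, so k_gold = (0.44/0.087)^(1/0.56) ≈ 18.0727.
y_gold = 18.0727^0.44 ≈ 3.5735.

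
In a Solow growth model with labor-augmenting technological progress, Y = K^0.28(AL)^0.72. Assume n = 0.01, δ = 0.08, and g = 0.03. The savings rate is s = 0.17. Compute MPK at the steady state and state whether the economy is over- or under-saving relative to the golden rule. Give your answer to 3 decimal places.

Break-even investment rate: n + g + δ = 0.01 + 0.03 + 0.08 = 0.12.
Steady-state k*: s·k^0.28 = 0.12·k gives k* = (0.17/0.12)^(1/0.72) ≈ 1.6222.
MPK = 0.28·1.6222^(-0.72) ≈ 0.1976.
MPK > n+g+δ = 0.12, so the economy is dynamically efficient (under-saving).

under-saving; MPK ≈ 0.198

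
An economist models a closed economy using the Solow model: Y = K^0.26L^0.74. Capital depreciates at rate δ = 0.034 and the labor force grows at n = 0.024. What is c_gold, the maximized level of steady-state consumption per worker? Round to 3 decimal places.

c_gold ≈ 1.254

Break-even investment rate: n + δ = 0.024 + 0.034 = 0.058.
Setting f'(k) = n+δ gives 0.26·k^(0.26−1) = 0.058, hence k_gold = (0.26/0.058)^(1/0.74) ≈ 7.5939.
y_gold = 7.5939^0.26 ≈ 1.6940.
c_gold = y_gold − (n+δ)·k_gold = 1.6940 − 0.058·7.5939 ≈ 1.2536.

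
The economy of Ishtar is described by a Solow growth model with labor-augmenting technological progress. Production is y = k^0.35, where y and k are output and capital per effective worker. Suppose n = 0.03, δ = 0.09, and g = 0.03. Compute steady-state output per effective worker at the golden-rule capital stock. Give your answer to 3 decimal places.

y_gold ≈ 1.578

n + g + δ = 0.03 + 0.03 + 0.09 = 0.15.
At the golden rule the marginal product of capital equals n+g+δ: 0.35·k^(0.35−1) = 0.15. Solving, k_gold = (0.35/0.15)^(1/0.65) ≈ 3.6823.
Output: y_gold = k_gold^0.35 = 3.6823^0.35 ≈ 1.5781.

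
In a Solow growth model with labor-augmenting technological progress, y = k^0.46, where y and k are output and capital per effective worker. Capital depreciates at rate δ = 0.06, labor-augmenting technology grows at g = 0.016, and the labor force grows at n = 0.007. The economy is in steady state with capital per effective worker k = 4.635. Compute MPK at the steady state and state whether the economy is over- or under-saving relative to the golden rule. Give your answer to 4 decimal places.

Break-even investment rate: n + g + δ = 0.007 + 0.016 + 0.06 = 0.083.
MPK = 0.46·k^(0.46−1) = 0.46·4.635^(-0.54) ≈ 0.2010.
MPK > 0.083, so the economy is dynamically efficient (under-saving).

under-saving; MPK ≈ 0.2010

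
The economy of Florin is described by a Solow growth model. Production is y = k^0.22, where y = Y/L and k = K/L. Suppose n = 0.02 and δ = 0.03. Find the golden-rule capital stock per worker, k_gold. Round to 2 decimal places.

k_gold ≈ 6.68

n + δ = 0.02 + 0.03 = 0.05.
Setting f'(k) = n+δ gives 0.22·k^(0.22−1) = 0.05, hence k_gold = (0.22/0.05)^(1/0.78) ≈ 6.6825.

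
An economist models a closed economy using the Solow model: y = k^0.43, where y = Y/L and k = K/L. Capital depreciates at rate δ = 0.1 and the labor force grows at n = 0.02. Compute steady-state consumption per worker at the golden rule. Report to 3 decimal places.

c_gold ≈ 1.493

Capital per worker breaks even when investment replaces (n + δ)·k; here n + δ = 0.12.
Golden rule sets MPK = n+δ: 0.43·k^(0.43−1) = 0.12, so k_gold = (0.43/0.12)^(1/0.57) ≈ 9.3850.
y_gold = 9.3850^0.43 ≈ 2.6191.
c_gold = y_gold − (n+δ)·k_gold = 2.6191 − 0.12·9.3850 ≈ 1.4929.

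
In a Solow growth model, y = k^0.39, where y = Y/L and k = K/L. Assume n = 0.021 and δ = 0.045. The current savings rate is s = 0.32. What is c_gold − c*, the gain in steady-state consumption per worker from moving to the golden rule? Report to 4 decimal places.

Δc ≈ 0.0336

Break-even investment rate: n + δ = 0.021 + 0.045 = 0.066.
Current steady state (s = 0.32): k* = (0.32/0.066)^(1/0.61) ≈ 13.3028, y* = 13.3028^0.39 ≈ 2.7437, c* = (1−0.32)·2.7437 ≈ 1.8657.
At the golden rule the marginal product of capital equals n+δ: 0.39·k^(0.39−1) = 0.066. Solving, k_gold = (0.39/0.066)^(1/0.61) ≈ 18.3987.
y_gold = 18.3987^0.39 ≈ 3.1136, c_gold = y_gold − 0.066·k_gold ≈ 1.8993.
Gain: Δc = 1.8993 − 1.8657 ≈ 0.0336.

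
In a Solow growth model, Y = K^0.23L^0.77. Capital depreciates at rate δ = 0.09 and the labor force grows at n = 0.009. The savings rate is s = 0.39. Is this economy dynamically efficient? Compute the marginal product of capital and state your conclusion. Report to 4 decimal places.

Break-even investment rate: n + δ = 0.009 + 0.09 = 0.099.
Steady-state k*: s·k^0.23 = 0.099·k gives k* = (0.39/0.099)^(1/0.77) ≈ 5.9331.
MPK = 0.23·5.9331^(-0.77) ≈ 0.0584.
MPK < n+δ = 0.099, so the economy is dynamically inefficient (over-saving).

dynamically inefficient; MPK ≈ 0.0584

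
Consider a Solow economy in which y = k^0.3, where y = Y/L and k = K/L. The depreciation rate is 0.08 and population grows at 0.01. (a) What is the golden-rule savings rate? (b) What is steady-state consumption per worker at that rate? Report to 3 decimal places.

(a) s_gold = 0.300; (b) c_gold ≈ 1.173

Capital per worker breaks even when investment replaces (n + δ)·k; here n + δ = 0.09.
For Cobb-Douglas, s_gold equals capital's share: s_gold = 0.3.
Golden rule sets MPK = n+δ: 0.3·k^(0.3−1) = 0.09, so k_gold = (0.3/0.09)^(1/0.7) ≈ 5.5843.
y_gold = 5.5843^0.3 ≈ 1.6753; c_gold = (1−0.3)·y_gold ≈ 1.1727.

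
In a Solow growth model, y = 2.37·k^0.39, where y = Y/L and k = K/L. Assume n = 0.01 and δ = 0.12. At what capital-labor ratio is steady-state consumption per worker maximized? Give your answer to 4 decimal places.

Break-even investment rate: n + δ = 0.01 + 0.12 = 0.13.
Maximizing c = f(k) − (n+δ)·k gives f'(k) = n+δ, i.e. 0.39·2.37·k^(0.39−1) = 0.13, so k_gold = (0.39·2.37/0.13)^(1/0.61) ≈ 24.9177.

k_gold ≈ 24.9177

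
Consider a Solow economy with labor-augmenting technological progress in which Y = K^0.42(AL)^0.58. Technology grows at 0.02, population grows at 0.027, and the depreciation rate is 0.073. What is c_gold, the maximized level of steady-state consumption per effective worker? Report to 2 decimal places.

c_gold ≈ 1.44

Capital per effective worker breaks even when investment replaces (n + g + δ)·k; here n + g + δ = 0.12.
Maximizing c = f(k) − (n+g+δ)·k gives f'(k) = n+g+δ, i.e. 0.42·k^(0.42−1) = 0.12, so k_gold = (0.42/0.12)^(1/0.58) ≈ 8.6706.
y_gold = 8.6706^0.42 ≈ 2.4773.
c_gold = y_gold − (n+g+δ)·k_gold = 2.4773 − 0.12·8.6706 ≈ 1.4368.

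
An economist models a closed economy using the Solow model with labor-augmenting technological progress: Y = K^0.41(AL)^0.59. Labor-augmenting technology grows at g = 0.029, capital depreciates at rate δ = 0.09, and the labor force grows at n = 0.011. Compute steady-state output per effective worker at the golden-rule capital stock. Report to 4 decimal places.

y_gold ≈ 2.2215

Break-even investment rate: n + g + δ = 0.011 + 0.029 + 0.09 = 0.13.
Setting f'(k) = n+g+δ gives 0.41·k^(0.41−1) = 0.13, hence k_gold = (0.41/0.13)^(1/0.59) ≈ 7.0064.
Output: y_gold = k_gold^0.41 = 7.0064^0.41 ≈ 2.2215.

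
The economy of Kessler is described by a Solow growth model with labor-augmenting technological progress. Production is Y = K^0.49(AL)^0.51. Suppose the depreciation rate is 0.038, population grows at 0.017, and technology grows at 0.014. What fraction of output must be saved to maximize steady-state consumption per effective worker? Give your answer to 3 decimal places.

Capital per effective worker breaks even when investment replaces (n + g + δ)·k; here n + g + δ = 0.069.
At the golden rule MPK = n+g+δ, and in any Cobb-Douglas steady state s = (n+g+δ)·k/y = MPK·k/y = capital's share 0.49.

s_gold = 0.490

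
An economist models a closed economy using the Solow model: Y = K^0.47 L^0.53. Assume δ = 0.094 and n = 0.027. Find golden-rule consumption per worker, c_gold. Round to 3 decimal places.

Capital per worker breaks even when investment replaces (n + δ)·k; here n + δ = 0.121.
Golden rule sets MPK = n+δ: 0.47·k^(0.47−1) = 0.121, so k_gold = (0.47/0.121)^(1/0.53) ≈ 12.9393.
y_gold = 12.9393^0.47 ≈ 3.3312.
c_gold = y_gold − (n+δ)·k_gold = 3.3312 − 0.121·12.9393 ≈ 1.7655.

c_gold ≈ 1.766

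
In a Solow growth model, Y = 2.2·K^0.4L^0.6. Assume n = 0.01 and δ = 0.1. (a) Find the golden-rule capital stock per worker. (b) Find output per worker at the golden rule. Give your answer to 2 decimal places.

n + δ = 0.01 + 0.1 = 0.11.
Golden rule sets MPK = n+δ: 0.4·2.2·k^(0.4−1) = 0.11, so k_gold = (0.4·2.2/0.11)^(1/0.6) ≈ 32.0000.
y_gold = 2.2·32.0000^0.4 ≈ 8.8000.

(a) k_gold ≈ 32.00; (b) y_gold ≈ 8.80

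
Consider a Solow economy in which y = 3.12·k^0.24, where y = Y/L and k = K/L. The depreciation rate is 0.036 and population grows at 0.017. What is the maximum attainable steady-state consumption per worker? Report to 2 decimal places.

The effective depreciation rate is n + δ = 0.017 + 0.036 = 0.053.
Golden rule sets MPK = n+δ: 0.24·3.12·k^(0.24−1) = 0.053, so k_gold = (0.24·3.12/0.053)^(1/0.76) ≈ 32.6044.
y_gold = 3.12·32.6044^0.24 ≈ 7.2001.
c_gold = y_gold − (n+δ)·k_gold = 7.2001 − 0.053·32.6044 ≈ 5.4721.

c_gold ≈ 5.47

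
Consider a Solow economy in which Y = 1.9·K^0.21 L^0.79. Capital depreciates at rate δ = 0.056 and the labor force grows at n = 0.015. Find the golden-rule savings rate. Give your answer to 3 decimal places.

Break-even investment rate: n + δ = 0.015 + 0.056 = 0.071.
At the golden rule MPK = n+δ, and in any Cobb-Douglas steady state s = (n+δ)·k/y = MPK·k/y = capital's share 0.21.

s_gold = 0.210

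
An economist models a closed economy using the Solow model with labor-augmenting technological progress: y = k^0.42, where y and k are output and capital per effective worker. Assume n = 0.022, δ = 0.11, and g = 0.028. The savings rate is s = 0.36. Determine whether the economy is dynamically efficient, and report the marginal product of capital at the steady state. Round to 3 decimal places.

dynamically efficient; MPK ≈ 0.187

Capital per effective worker breaks even when investment replaces (n + g + δ)·k; here n + g + δ = 0.16.
Steady-state k*: s·k^0.42 = 0.16·k gives k* = (0.36/0.16)^(1/0.58) ≈ 4.0477.
MPK = 0.42·4.0477^(-0.58) ≈ 0.1867.
MPK > n+g+δ = 0.16, so the economy is dynamically efficient (under-saving).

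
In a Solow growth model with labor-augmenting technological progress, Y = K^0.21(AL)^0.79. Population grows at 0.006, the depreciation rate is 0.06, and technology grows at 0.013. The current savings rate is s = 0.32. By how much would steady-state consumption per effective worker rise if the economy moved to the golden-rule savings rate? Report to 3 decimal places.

Break-even investment rate: n + g + δ = 0.006 + 0.013 + 0.06 = 0.079.
Current steady state (s = 0.32): k* = (0.32/0.079)^(1/0.79) ≈ 5.8751, y* = 5.8751^0.21 ≈ 1.4504, c* = (1−0.32)·1.4504 ≈ 0.9863.
At the golden rule the marginal product of capital equals n+g+δ: 0.21·k^(0.21−1) = 0.079. Solving, k_gold = (0.21/0.079)^(1/0.79) ≈ 3.4471.
y_gold = 3.4471^0.21 ≈ 1.2968, c_gold = y_gold − 0.079·k_gold ≈ 1.0245.
Gain: Δc = 1.0245 − 0.9863 ≈ 0.0382.

Δc ≈ 0.038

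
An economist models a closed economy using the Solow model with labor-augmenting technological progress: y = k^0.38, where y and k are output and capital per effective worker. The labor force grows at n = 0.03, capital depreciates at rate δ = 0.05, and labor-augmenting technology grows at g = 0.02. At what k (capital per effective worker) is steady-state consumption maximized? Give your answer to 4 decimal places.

k_gold ≈ 8.6126

The effective depreciation rate is n + g + δ = 0.03 + 0.02 + 0.05 = 0.1.
Maximizing c = f(k) − (n+g+δ)·k gives f'(k) = n+g+δ, i.e. 0.38·k^(0.38−1) = 0.1, so k_gold = (0.38/0.1)^(1/0.62) ≈ 8.6126.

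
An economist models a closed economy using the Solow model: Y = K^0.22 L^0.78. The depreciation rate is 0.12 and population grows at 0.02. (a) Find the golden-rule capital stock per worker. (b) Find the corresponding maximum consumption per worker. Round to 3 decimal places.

(a) k_gold ≈ 1.785; (b) c_gold ≈ 0.886

Break-even investment rate: n + δ = 0.02 + 0.12 = 0.14.
Golden rule sets MPK = n+δ: 0.22·k^(0.22−1) = 0.14, so k_gold = (0.22/0.14)^(1/0.78) ≈ 1.7851.
y_gold = 1.7851^0.22 ≈ 1.1360; c_gold = y_gold − 0.14·k_gold ≈ 0.8861.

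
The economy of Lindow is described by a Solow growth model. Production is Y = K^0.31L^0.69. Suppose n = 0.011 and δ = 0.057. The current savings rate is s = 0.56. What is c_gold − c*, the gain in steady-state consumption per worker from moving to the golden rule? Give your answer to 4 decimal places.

Break-even investment rate: n + δ = 0.011 + 0.057 = 0.068.
Current steady state (s = 0.56): k* = (0.56/0.068)^(1/0.69) ≈ 21.2359, y* = 21.2359^0.31 ≈ 2.5786, c* = (1−0.56)·2.5786 ≈ 1.1346.
At the golden rule the marginal product of capital equals n+δ: 0.31·k^(0.31−1) = 0.068. Solving, k_gold = (0.31/0.068)^(1/0.69) ≈ 9.0128.
y_gold = 9.0128^0.31 ≈ 1.9770, c_gold = y_gold − 0.068·k_gold ≈ 1.3641.
Gain: Δc = 1.3641 − 1.1346 ≈ 0.2295.

Δc ≈ 0.2295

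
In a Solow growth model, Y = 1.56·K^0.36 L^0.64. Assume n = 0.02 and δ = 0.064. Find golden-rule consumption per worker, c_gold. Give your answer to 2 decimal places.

c_gold ≈ 2.91

Break-even investment rate: n + δ = 0.02 + 0.064 = 0.084.
Setting f'(k) = n+δ gives 0.36·1.56·k^(0.36−1) = 0.084, hence k_gold = (0.36·1.56/0.084)^(1/0.64) ≈ 19.4668.
y_gold = 1.56·19.4668^0.36 ≈ 4.5422.
c_gold = y_gold − (n+δ)·k_gold = 4.5422 − 0.084·19.4668 ≈ 2.9070.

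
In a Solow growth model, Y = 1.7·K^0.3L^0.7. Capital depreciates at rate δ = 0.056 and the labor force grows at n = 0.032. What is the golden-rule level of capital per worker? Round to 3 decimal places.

k_gold ≈ 12.306

The effective depreciation rate is n + δ = 0.032 + 0.056 = 0.088.
At the golden rule the marginal product of capital equals n+δ: 0.3·1.7·k^(0.3−1) = 0.088. Solving, k_gold = (0.3·1.7/0.088)^(1/0.7) ≈ 12.3062.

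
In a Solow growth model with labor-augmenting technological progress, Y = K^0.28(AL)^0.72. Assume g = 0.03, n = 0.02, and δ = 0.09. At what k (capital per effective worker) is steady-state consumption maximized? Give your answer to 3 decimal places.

Break-even investment rate: n + g + δ = 0.02 + 0.03 + 0.09 = 0.14.
At the golden rule the marginal product of capital equals n+g+δ: 0.28·k^(0.28−1) = 0.14. Solving, k_gold = (0.28/0.14)^(1/0.72) ≈ 2.6188.

k_gold ≈ 2.619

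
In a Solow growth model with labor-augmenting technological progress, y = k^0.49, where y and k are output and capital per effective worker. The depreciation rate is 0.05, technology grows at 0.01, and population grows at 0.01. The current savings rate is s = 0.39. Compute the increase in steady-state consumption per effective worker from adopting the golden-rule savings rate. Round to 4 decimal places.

Δc ≈ 0.1305

Break-even investment rate: n + g + δ = 0.01 + 0.01 + 0.05 = 0.07.
Current steady state (s = 0.39): k* = (0.39/0.07)^(1/0.51) ≈ 29.0188, y* = 29.0188^0.49 ≈ 5.2085, c* = (1−0.39)·5.2085 ≈ 3.1772.
Maximizing c = f(k) − (n+g+δ)·k gives f'(k) = n+g+δ, i.e. 0.49·k^(0.49−1) = 0.07, so k_gold = (0.49/0.07)^(1/0.51) ≈ 45.3999.
y_gold = 45.3999^0.49 ≈ 6.4857, c_gold = y_gold − 0.07·k_gold ≈ 3.3077.
Gain: Δc = 3.3077 − 3.1772 ≈ 0.1305.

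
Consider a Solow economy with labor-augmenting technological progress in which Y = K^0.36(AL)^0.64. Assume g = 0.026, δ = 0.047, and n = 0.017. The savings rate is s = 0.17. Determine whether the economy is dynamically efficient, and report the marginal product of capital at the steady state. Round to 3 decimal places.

dynamically efficient; MPK ≈ 0.191

n + g + δ = 0.017 + 0.026 + 0.047 = 0.09.
Steady-state k*: s·k^0.36 = 0.09·k gives k* = (0.17/0.09)^(1/0.64) ≈ 2.7013.
MPK = 0.36·2.7013^(-0.64) ≈ 0.1906.
MPK > n+g+δ = 0.09, so the economy is dynamically efficient (under-saving).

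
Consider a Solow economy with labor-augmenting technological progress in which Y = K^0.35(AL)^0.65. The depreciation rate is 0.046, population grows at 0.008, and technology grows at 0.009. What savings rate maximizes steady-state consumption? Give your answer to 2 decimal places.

s_gold = 0.35

Break-even investment rate: n + g + δ = 0.008 + 0.009 + 0.046 = 0.063.
At the golden rule MPK = n+g+δ, and in any Cobb-Douglas steady state s = (n+g+δ)·k/y = MPK·k/y = capital's share 0.35.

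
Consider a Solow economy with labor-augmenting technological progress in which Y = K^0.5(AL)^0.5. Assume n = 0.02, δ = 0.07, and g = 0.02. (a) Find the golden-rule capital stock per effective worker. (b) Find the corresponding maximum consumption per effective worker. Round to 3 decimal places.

(a) k_gold ≈ 20.661; (b) c_gold ≈ 2.273

The effective depreciation rate is n + g + δ = 0.02 + 0.02 + 0.07 = 0.11.
Setting f'(k) = n+g+δ gives 0.5·k^(0.5−1) = 0.11, hence k_gold = (0.5/0.11)^(1/0.5) ≈ 20.6612.
y_gold = 20.6612^0.5 ≈ 4.5455; c_gold = y_gold − 0.11·k_gold ≈ 2.2727.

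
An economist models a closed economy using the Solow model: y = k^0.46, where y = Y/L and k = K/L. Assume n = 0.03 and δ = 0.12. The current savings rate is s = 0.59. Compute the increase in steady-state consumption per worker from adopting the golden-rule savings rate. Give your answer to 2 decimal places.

Δc ≈ 0.09

Capital per worker breaks even when investment replaces (n + δ)·k; here n + δ = 0.15.
Current steady state (s = 0.59): k* = (0.59/0.15)^(1/0.54) ≈ 12.6302, y* = 12.6302^0.46 ≈ 3.2111, c* = (1−0.59)·3.2111 ≈ 1.3165.
Maximizing c = f(k) − (n+δ)·k gives f'(k) = n+δ, i.e. 0.46·k^(0.46−1) = 0.15, so k_gold = (0.46/0.15)^(1/0.54) ≈ 7.9659.
y_gold = 7.9659^0.46 ≈ 2.5976, c_gold = y_gold − 0.15·k_gold ≈ 1.4027.
Gain: Δc = 1.4027 − 1.3165 ≈ 0.0862.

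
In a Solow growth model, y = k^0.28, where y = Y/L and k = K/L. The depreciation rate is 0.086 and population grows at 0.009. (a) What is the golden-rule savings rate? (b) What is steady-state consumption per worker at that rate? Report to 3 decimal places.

(a) s_gold = 0.280; (b) c_gold ≈ 1.096

n + δ = 0.009 + 0.086 = 0.095.
For Cobb-Douglas, s_gold equals capital's share: s_gold = 0.28.
At the golden rule the marginal product of capital equals n+δ: 0.28·k^(0.28−1) = 0.095. Solving, k_gold = (0.28/0.095)^(1/0.72) ≈ 4.4874.
y_gold = 4.4874^0.28 ≈ 1.5225; c_gold = (1−0.28)·y_gold ≈ 1.0962.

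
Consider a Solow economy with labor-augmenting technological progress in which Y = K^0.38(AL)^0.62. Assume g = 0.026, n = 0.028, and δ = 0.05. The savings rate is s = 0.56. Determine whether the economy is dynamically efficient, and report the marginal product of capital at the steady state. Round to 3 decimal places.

dynamically inefficient; MPK ≈ 0.071

n + g + δ = 0.028 + 0.026 + 0.05 = 0.104.
Steady-state k*: s·k^0.38 = 0.104·k gives k* = (0.56/0.104)^(1/0.62) ≈ 15.1106.
MPK = 0.38·15.1106^(-0.62) ≈ 0.0706.
MPK < n+g+δ = 0.104, so the economy is dynamically inefficient (over-saving).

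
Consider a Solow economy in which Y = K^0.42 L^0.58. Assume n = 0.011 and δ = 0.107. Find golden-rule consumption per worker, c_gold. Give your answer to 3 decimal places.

c_gold ≈ 1.454

n + δ = 0.011 + 0.107 = 0.118.
Maximizing c = f(k) − (n+δ)·k gives f'(k) = n+δ, i.e. 0.42·k^(0.42−1) = 0.118, so k_gold = (0.42/0.118)^(1/0.58) ≈ 8.9255.
y_gold = 8.9255^0.42 ≈ 2.5076.
c_gold = y_gold − (n+δ)·k_gold = 2.5076 − 0.118·8.9255 ≈ 1.4544.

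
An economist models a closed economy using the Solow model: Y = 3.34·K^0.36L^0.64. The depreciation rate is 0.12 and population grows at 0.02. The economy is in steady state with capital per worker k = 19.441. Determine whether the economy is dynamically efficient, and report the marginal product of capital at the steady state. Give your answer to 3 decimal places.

Break-even investment rate: n + δ = 0.02 + 0.12 = 0.14.
MPK = 0.36·3.34·k^(0.36−1) = 0.36·3.34·19.441^(-0.64) ≈ 0.1800.
MPK > 0.14, so the economy is dynamically efficient (under-saving).

dynamically efficient; MPK ≈ 0.180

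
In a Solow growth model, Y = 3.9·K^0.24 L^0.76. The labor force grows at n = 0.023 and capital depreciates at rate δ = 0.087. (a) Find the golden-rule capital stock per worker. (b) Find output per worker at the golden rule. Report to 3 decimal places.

Break-even investment rate: n + δ = 0.023 + 0.087 = 0.11.
Golden rule sets MPK = n+δ: 0.24·3.9·k^(0.24−1) = 0.11, so k_gold = (0.24·3.9/0.11)^(1/0.76) ≈ 16.7313.
y_gold = 3.9·16.7313^0.24 ≈ 7.6685.

(a) k_gold ≈ 16.731; (b) y_gold ≈ 7.669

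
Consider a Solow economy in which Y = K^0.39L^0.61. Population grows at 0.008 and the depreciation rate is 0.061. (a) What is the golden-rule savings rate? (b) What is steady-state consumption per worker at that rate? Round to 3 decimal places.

Capital per worker breaks even when investment replaces (n + δ)·k; here n + δ = 0.069.
For Cobb-Douglas, s_gold equals capital's share: s_gold = 0.39.
At the golden rule the marginal product of capital equals n+δ: 0.39·k^(0.39−1) = 0.069. Solving, k_gold = (0.39/0.069)^(1/0.61) ≈ 17.1057.
y_gold = 17.1057^0.39 ≈ 3.0264; c_gold = (1−0.39)·y_gold ≈ 1.8461.

(a) s_gold = 0.390; (b) c_gold ≈ 1.846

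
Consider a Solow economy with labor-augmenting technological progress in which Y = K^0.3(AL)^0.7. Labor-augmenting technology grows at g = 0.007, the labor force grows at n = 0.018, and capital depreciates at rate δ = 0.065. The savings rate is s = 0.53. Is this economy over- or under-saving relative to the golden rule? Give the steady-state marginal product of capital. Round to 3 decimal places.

over-saving; MPK ≈ 0.051

n + g + δ = 0.018 + 0.007 + 0.065 = 0.09.
Steady-state k*: s·k^0.3 = 0.09·k gives k* = (0.53/0.09)^(1/0.7) ≈ 12.5906.
MPK = 0.3·12.5906^(-0.7) ≈ 0.0509.
MPK < n+g+δ = 0.09, so the economy is dynamically inefficient (over-saving).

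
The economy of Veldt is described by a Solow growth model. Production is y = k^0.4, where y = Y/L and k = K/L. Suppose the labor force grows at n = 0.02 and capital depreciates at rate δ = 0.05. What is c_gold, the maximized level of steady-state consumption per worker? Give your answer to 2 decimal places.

Capital per worker breaks even when investment replaces (n + δ)·k; here n + δ = 0.07.
Golden rule sets MPK = n+δ: 0.4·k^(0.4−1) = 0.07, so k_gold = (0.4/0.07)^(1/0.6) ≈ 18.2643.
y_gold = 18.2643^0.4 ≈ 3.1963.
c_gold = y_gold − (n+δ)·k_gold = 3.1963 − 0.07·18.2643 ≈ 1.9178.

c_gold ≈ 1.92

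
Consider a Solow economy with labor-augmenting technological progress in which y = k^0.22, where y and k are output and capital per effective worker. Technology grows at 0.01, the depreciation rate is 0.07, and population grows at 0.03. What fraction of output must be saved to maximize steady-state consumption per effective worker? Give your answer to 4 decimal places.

The effective depreciation rate is n + g + δ = 0.03 + 0.01 + 0.07 = 0.11.
At the golden rule MPK = n+g+δ, and in any Cobb-Douglas steady state s = (n+g+δ)·k/y = MPK·k/y = capital's share 0.22.

s_gold = 0.2200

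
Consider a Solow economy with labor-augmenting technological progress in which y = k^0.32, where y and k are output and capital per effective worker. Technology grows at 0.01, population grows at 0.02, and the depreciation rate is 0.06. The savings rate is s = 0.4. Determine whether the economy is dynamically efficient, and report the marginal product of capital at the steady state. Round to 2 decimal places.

dynamically inefficient; MPK ≈ 0.07

Break-even investment rate: n + g + δ = 0.02 + 0.01 + 0.06 = 0.09.
Steady-state k*: s·k^0.32 = 0.09·k gives k* = (0.4/0.09)^(1/0.68) ≈ 8.9675.
MPK = 0.32·8.9675^(-0.68) ≈ 0.0720.
MPK < n+g+δ = 0.09, so the economy is dynamically inefficient (over-saving).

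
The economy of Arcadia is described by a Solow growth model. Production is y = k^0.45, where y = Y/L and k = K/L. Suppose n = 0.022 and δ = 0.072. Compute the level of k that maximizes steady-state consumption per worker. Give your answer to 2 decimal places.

Capital per worker breaks even when investment replaces (n + δ)·k; here n + δ = 0.094.
Maximizing c = f(k) − (n+δ)·k gives f'(k) = n+δ, i.e. 0.45·k^(0.45−1) = 0.094, so k_gold = (0.45/0.094)^(1/0.55) ≈ 17.2392.

k_gold ≈ 17.24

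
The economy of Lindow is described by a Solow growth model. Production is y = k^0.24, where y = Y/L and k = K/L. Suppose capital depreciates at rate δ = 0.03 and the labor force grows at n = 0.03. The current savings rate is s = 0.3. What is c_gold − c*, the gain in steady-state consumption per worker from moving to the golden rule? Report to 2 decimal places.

Break-even investment rate: n + δ = 0.03 + 0.03 = 0.06.
Current steady state (s = 0.3): k* = (0.3/0.06)^(1/0.76) ≈ 8.3118, y* = 8.3118^0.24 ≈ 1.6624, c* = (1−0.3)·1.6624 ≈ 1.1637.
At the golden rule the marginal product of capital equals n+δ: 0.24·k^(0.24−1) = 0.06. Solving, k_gold = (0.24/0.06)^(1/0.76) ≈ 6.1970.
y_gold = 6.1970^0.24 ≈ 1.5493, c_gold = y_gold − 0.06·k_gold ≈ 1.1774.
Gain: Δc = 1.1774 − 1.1637 ≈ 0.0138.

Δc ≈ 0.01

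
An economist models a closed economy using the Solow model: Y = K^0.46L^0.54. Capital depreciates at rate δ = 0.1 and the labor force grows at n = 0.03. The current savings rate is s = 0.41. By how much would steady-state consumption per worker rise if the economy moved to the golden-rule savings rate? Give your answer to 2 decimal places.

Δc ≈ 0.01

n + δ = 0.03 + 0.1 = 0.13.
Current steady state (s = 0.41): k* = (0.41/0.13)^(1/0.54) ≈ 8.3903, y* = 8.3903^0.46 ≈ 2.6603, c* = (1−0.41)·2.6603 ≈ 1.5696.
Golden rule sets MPK = n+δ: 0.46·k^(0.46−1) = 0.13, so k_gold = (0.46/0.13)^(1/0.54) ≈ 10.3830.
y_gold = 10.3830^0.46 ≈ 2.9343, c_gold = y_gold − 0.13·k_gold ≈ 1.5845.
Gain: Δc = 1.5845 − 1.5696 ≈ 0.0149.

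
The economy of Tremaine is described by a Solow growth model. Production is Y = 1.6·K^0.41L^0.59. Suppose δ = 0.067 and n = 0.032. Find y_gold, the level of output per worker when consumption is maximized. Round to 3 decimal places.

y_gold ≈ 5.954

n + δ = 0.032 + 0.067 = 0.099.
Maximizing c = f(k) − (n+δ)·k gives f'(k) = n+δ, i.e. 0.41·1.6·k^(0.41−1) = 0.099, so k_gold = (0.41·1.6/0.099)^(1/0.59) ≈ 24.6593.
Output: y_gold = 1.6·k_gold^0.41 = 1.6·24.6593^0.41 ≈ 5.9543.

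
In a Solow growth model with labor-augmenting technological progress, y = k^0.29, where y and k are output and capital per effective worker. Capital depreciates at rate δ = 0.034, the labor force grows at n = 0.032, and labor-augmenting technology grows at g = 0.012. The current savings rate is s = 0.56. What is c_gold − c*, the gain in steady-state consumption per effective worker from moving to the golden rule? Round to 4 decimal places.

Δc ≈ 0.2297

The effective depreciation rate is n + g + δ = 0.032 + 0.012 + 0.034 = 0.078.
Current steady state (s = 0.56): k* = (0.56/0.078)^(1/0.71) ≈ 16.0607, y* = 16.0607^0.29 ≈ 2.2370, c* = (1−0.56)·2.2370 ≈ 0.9843.
Golden rule sets MPK = n+g+δ: 0.29·k^(0.29−1) = 0.078, so k_gold = (0.29/0.078)^(1/0.71) ≈ 6.3569.
y_gold = 6.3569^0.29 ≈ 1.7098, c_gold = y_gold − 0.078·k_gold ≈ 1.2139.
Gain: Δc = 1.2139 − 0.9843 ≈ 0.2297.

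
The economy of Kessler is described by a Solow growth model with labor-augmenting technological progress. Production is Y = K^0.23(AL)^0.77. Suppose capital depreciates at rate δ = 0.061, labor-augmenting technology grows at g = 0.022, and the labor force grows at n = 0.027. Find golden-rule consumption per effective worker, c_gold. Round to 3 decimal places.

n + g + δ = 0.027 + 0.022 + 0.061 = 0.11.
Golden rule sets MPK = n+g+δ: 0.23·k^(0.23−1) = 0.11, so k_gold = (0.23/0.11)^(1/0.77) ≈ 2.6063.
y_gold = 2.6063^0.23 ≈ 1.2465.
c_gold = y_gold − (n+g+δ)·k_gold = 1.2465 − 0.11·2.6063 ≈ 0.9598.

c_gold ≈ 0.960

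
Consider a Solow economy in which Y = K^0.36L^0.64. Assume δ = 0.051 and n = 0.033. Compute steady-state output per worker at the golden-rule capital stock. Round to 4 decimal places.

The effective depreciation rate is n + δ = 0.033 + 0.051 = 0.084.
Setting f'(k) = n+δ gives 0.36·k^(0.36−1) = 0.084, hence k_gold = (0.36/0.084)^(1/0.64) ≈ 9.7171.
Output: y_gold = k_gold^0.36 = 9.7171^0.36 ≈ 2.2673.

y_gold ≈ 2.2673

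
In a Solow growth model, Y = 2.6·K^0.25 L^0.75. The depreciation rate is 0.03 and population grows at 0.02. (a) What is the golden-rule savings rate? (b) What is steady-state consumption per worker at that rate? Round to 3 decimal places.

n + δ = 0.02 + 0.03 = 0.05.
For Cobb-Douglas, s_gold equals capital's share: s_gold = 0.25.
At the golden rule the marginal product of capital equals n+δ: 0.25·2.6·k^(0.25−1) = 0.05. Solving, k_gold = (0.25·2.6/0.05)^(1/0.75) ≈ 30.5674.
y_gold = 2.6·30.5674^0.25 ≈ 6.1135; c_gold = (1−0.25)·y_gold ≈ 4.5851.

(a) s_gold = 0.250; (b) c_gold ≈ 4.585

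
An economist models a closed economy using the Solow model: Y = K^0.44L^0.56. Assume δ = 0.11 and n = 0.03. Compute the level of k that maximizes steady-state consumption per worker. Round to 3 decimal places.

Capital per worker breaks even when investment replaces (n + δ)·k; here n + δ = 0.14.
Maximizing c = f(k) − (n+δ)·k gives f'(k) = n+δ, i.e. 0.44·k^(0.44−1) = 0.14, so k_gold = (0.44/0.14)^(1/0.56) ≈ 7.7282.

k_gold ≈ 7.728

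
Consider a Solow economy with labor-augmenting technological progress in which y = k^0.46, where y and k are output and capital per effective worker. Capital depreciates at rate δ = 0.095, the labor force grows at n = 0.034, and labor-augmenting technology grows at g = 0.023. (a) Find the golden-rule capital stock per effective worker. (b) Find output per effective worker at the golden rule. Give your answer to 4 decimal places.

(a) k_gold ≈ 7.7729; (b) y_gold ≈ 2.5684

n + g + δ = 0.034 + 0.023 + 0.095 = 0.152.
At the golden rule the marginal product of capital equals n+g+δ: 0.46·k^(0.46−1) = 0.152. Solving, k_gold = (0.46/0.152)^(1/0.54) ≈ 7.7729.
y_gold = 7.7729^0.46 ≈ 2.5684.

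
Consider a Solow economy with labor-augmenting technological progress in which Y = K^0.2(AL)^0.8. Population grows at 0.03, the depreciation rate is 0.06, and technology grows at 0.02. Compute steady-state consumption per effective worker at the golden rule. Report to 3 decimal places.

c_gold ≈ 0.929

The effective depreciation rate is n + g + δ = 0.03 + 0.02 + 0.06 = 0.11.
At the golden rule the marginal product of capital equals n+g+δ: 0.2·k^(0.2−1) = 0.11. Solving, k_gold = (0.2/0.11)^(1/0.8) ≈ 2.1113.
y_gold = 2.1113^0.2 ≈ 1.1612.
c_gold = y_gold − (n+g+δ)·k_gold = 1.1612 − 0.11·2.1113 ≈ 0.9290.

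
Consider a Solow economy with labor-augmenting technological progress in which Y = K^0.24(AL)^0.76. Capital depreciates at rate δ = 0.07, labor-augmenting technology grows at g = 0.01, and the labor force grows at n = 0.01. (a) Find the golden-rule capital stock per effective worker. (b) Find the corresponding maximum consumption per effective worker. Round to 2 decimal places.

(a) k_gold ≈ 3.63; (b) c_gold ≈ 1.04

The effective depreciation rate is n + g + δ = 0.01 + 0.01 + 0.07 = 0.09.
Golden rule sets MPK = n+g+δ: 0.24·k^(0.24−1) = 0.09, so k_gold = (0.24/0.09)^(1/0.76) ≈ 3.6348.
y_gold = 3.6348^0.24 ≈ 1.3631; c_gold = y_gold − 0.09·k_gold ≈ 1.0359.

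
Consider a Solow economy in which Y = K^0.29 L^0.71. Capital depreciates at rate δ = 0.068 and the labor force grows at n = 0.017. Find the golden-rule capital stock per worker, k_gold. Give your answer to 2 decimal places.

Capital per worker breaks even when investment replaces (n + δ)·k; here n + δ = 0.085.
Maximizing c = f(k) − (n+δ)·k gives f'(k) = n+δ, i.e. 0.29·k^(0.29−1) = 0.085, so k_gold = (0.29/0.085)^(1/0.71) ≈ 5.6322.

k_gold ≈ 5.63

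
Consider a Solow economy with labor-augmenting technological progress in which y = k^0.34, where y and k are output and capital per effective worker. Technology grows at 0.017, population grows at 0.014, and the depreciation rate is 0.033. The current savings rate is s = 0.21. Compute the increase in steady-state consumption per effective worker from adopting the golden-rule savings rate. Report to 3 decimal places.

Break-even investment rate: n + g + δ = 0.014 + 0.017 + 0.033 = 0.064.
Current steady state (s = 0.21): k* = (0.21/0.064)^(1/0.66) ≈ 6.0517, y* = 6.0517^0.34 ≈ 1.8443, c* = (1−0.21)·1.8443 ≈ 1.4570.
Golden rule sets MPK = n+g+δ: 0.34·k^(0.34−1) = 0.064, so k_gold = (0.34/0.064)^(1/0.66) ≈ 12.5585.
y_gold = 12.5585^0.34 ≈ 2.3640, c_gold = y_gold − 0.064·k_gold ≈ 1.5602.
Gain: Δc = 1.5602 − 1.4570 ≈ 0.1032.

Δc ≈ 0.103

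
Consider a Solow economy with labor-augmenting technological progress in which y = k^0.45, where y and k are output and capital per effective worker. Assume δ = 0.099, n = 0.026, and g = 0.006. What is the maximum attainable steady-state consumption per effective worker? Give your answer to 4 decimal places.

The effective depreciation rate is n + g + δ = 0.026 + 0.006 + 0.099 = 0.131.
At the golden rule the marginal product of capital equals n+g+δ: 0.45·k^(0.45−1) = 0.131. Solving, k_gold = (0.45/0.131)^(1/0.55) ≈ 9.4284.
y_gold = 9.4284^0.45 ≈ 2.7447.
c_gold = y_gold − (n+g+δ)·k_gold = 2.7447 − 0.131·9.4284 ≈ 1.5096.

c_gold ≈ 1.5096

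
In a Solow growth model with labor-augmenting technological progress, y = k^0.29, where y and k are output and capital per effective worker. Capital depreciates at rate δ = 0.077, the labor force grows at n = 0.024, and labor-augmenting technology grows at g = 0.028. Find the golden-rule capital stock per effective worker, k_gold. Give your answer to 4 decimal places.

k_gold ≈ 3.1297

The effective depreciation rate is n + g + δ = 0.024 + 0.028 + 0.077 = 0.129.
At the golden rule the marginal product of capital equals n+g+δ: 0.29·k^(0.29−1) = 0.129. Solving, k_gold = (0.29/0.129)^(1/0.71) ≈ 3.1297.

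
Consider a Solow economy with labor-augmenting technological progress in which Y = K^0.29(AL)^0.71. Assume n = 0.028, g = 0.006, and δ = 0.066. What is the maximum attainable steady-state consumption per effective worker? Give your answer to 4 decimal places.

c_gold ≈ 1.0968

The effective depreciation rate is n + g + δ = 0.028 + 0.006 + 0.066 = 0.1.
Setting f'(k) = n+g+δ gives 0.29·k^(0.29−1) = 0.1, hence k_gold = (0.29/0.1)^(1/0.71) ≈ 4.4799.
y_gold = 4.4799^0.29 ≈ 1.5448.
c_gold = y_gold − (n+g+δ)·k_gold = 1.5448 − 0.1·4.4799 ≈ 1.0968.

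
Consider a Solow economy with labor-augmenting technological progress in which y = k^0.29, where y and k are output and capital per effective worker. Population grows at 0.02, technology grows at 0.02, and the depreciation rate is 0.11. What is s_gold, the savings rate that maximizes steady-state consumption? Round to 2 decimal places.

s_gold = 0.29

Capital per effective worker breaks even when investment replaces (n + g + δ)·k; here n + g + δ = 0.15.
At the golden rule MPK = n+g+δ, and in any Cobb-Douglas steady state s = (n+g+δ)·k/y = MPK·k/y = capital's share 0.29.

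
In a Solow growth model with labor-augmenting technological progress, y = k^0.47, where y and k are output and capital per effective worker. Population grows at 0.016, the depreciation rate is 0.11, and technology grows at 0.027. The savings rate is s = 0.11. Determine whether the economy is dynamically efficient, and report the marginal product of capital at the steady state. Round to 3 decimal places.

n + g + δ = 0.016 + 0.027 + 0.11 = 0.153.
Steady-state k*: s·k^0.47 = 0.153·k gives k* = (0.11/0.153)^(1/0.53) ≈ 0.5366.
MPK = 0.47·0.5366^(-0.53) ≈ 0.6537.
MPK > n+g+δ = 0.153, so the economy is dynamically efficient (under-saving).

dynamically efficient; MPK ≈ 0.654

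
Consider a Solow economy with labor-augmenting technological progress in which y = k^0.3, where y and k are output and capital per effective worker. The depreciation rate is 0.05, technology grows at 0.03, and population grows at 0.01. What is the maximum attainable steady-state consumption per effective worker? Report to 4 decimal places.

Capital per effective worker breaks even when investment replaces (n + g + δ)·k; here n + g + δ = 0.09.
Golden rule sets MPK = n+g+δ: 0.3·k^(0.3−1) = 0.09, so k_gold = (0.3/0.09)^(1/0.7) ≈ 5.5843.
y_gold = 5.5843^0.3 ≈ 1.6753.
c_gold = y_gold − (n+g+δ)·k_gold = 1.6753 − 0.09·5.5843 ≈ 1.1727.

c_gold ≈ 1.1727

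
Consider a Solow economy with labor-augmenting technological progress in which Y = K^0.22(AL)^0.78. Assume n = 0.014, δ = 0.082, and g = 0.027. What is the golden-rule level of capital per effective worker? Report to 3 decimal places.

k_gold ≈ 2.107

Break-even investment rate: n + g + δ = 0.014 + 0.027 + 0.082 = 0.123.
Maximizing c = f(k) − (n+g+δ)·k gives f'(k) = n+g+δ, i.e. 0.22·k^(0.22−1) = 0.123, so k_gold = (0.22/0.123)^(1/0.78) ≈ 2.1074.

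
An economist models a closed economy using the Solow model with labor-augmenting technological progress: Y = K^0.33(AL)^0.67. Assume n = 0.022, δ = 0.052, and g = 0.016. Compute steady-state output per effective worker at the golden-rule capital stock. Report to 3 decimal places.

y_gold ≈ 1.896

Break-even investment rate: n + g + δ = 0.022 + 0.016 + 0.052 = 0.09.
At the golden rule the marginal product of capital equals n+g+δ: 0.33·k^(0.33−1) = 0.09. Solving, k_gold = (0.33/0.09)^(1/0.67) ≈ 6.9534.
Output: y_gold = k_gold^0.33 = 6.9534^0.33 ≈ 1.8964.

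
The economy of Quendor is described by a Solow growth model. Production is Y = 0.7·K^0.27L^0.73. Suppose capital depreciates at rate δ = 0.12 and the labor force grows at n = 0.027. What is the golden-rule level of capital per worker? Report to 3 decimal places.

k_gold ≈ 1.411

The effective depreciation rate is n + δ = 0.027 + 0.12 = 0.147.
At the golden rule the marginal product of capital equals n+δ: 0.27·0.7·k^(0.27−1) = 0.147. Solving, k_gold = (0.27·0.7/0.147)^(1/0.73) ≈ 1.4110.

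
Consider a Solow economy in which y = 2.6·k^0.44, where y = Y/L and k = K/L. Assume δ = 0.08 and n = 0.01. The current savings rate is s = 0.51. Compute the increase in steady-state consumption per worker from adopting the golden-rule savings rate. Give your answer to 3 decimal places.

Δc ≈ 0.187

Capital per worker breaks even when investment replaces (n + δ)·k; here n + δ = 0.09.
Current steady state (s = 0.51): k* = (0.51·2.6/0.09)^(1/0.56) ≈ 121.9697, y* = 2.6·121.9697^0.44 ≈ 21.5241, c* = (1−0.51)·21.5241 ≈ 10.5468.
Maximizing c = f(k) − (n+δ)·k gives f'(k) = n+δ, i.e. 0.44·2.6·k^(0.44−1) = 0.09, so k_gold = (0.44·2.6/0.09)^(1/0.56) ≈ 93.7036.
y_gold = 2.6·93.7036^0.44 ≈ 19.1666, c_gold = y_gold − 0.09·k_gold ≈ 10.7333.
Gain: Δc = 10.7333 − 10.5468 ≈ 0.1865.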